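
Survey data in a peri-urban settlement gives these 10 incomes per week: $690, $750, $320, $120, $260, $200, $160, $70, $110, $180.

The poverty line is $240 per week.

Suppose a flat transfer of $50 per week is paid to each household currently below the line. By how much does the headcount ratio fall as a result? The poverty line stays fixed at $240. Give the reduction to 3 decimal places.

0.100

Before: below the line — $70, $110, $120, $160, $180, $200; headcount ratio = 0.60000.
After the $50 transfer: below the line — $120, $160, $170, $210, $230; headcount ratio = 0.50000.
Reduction = 0.60000 − 0.50000 = 0.100.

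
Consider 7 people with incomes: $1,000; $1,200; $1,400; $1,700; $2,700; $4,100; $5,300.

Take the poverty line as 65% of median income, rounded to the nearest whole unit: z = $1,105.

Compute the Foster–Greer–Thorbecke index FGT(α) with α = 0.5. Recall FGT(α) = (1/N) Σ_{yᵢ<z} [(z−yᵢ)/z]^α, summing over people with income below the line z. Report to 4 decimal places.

0.0440

Incomes under z: $1,000 (q = 1 of N = 7).
Gap ratios (z−y)/z: (1105−1000)/1105 = 0.0950.
Raised to α = 0.5: 0.30826.
Sum = 0.308257; FGT(0.5) = 0.308257 / 7 = 0.0440.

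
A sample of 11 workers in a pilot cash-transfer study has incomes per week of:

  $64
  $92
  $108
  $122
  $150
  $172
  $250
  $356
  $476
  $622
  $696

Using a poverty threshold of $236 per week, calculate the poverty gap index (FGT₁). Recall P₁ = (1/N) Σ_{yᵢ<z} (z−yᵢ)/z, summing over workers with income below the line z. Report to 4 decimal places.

Below the line: $64, $92, $108, $122, $150, $172 (q = 6 of N = 11).
Normalized shortfalls: (236−64)/236 = 0.7288; (236−92)/236 = 0.6102; (236−108)/236 = 0.5424; (236−122)/236 = 0.4831; (236−150)/236 = 0.3644; (236−172)/236 = 0.2712.
Σ = 3.000000. Dividing by the full population N = 11 gives P₁ = 0.2727.

0.2727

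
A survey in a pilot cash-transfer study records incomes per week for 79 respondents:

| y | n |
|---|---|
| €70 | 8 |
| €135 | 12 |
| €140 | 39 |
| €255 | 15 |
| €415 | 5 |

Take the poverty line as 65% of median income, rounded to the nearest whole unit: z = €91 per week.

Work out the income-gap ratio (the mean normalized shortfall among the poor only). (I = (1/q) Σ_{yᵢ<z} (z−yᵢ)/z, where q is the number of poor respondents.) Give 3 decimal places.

0.231

Below the line: 8×€70 (q = 8 of N = 79).
Shortfall ratios (z−y)/z: 0.2308 (×8); sum = 1.846154.
I averages over the q = 8 poor units only: 1.846154 / 8 = 0.231.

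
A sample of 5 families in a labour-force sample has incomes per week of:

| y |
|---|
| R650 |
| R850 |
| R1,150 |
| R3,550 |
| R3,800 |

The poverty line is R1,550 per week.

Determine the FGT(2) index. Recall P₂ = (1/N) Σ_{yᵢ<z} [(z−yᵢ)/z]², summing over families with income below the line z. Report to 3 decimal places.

Below z: R650, R850, R1,150 (q = 3 of N = 5).
Gap ratios (z−y)/z: (1550−650)/1550 = 0.5806; (1550−850)/1550 = 0.4516; (1550−1150)/1550 = 0.2581.
Squared: 0.3371; 0.2040; 0.0666.
Sum = 0.607700; P₂ = 0.607700 / 5 = 0.122.

0.122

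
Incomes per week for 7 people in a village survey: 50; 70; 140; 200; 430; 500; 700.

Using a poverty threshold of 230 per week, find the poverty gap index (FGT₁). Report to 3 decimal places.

Below the line: 50, 70, 140, 200 (q = 4 of N = 7).
Gap ratios (z−y)/z: (230−50)/230 = 0.7826; (230−70)/230 = 0.6957; (230−140)/230 = 0.3913; (230−200)/230 = 0.1304.
Σ = 2.000000. Dividing by the full population N = 7 gives P₁ = 0.286.

0.286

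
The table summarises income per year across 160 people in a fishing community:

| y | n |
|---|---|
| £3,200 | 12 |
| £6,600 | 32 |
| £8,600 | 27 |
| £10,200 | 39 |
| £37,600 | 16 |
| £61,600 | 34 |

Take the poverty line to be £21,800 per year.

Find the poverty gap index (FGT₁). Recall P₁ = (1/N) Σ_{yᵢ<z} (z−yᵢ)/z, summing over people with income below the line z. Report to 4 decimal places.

Incomes under z: 12×£3,200, 32×£6,600, 27×£8,600, 39×£10,200 (q = 110 of N = 160).
Gap ratios (z−y)/z: (21800−3200)/21800 = 0.8532 (×12); (21800−6600)/21800 = 0.6972 (×32); (21800−8600)/21800 = 0.6055 (×27); (21800−10200)/21800 = 0.5321 (×39).
Σ = 69.651376. Dividing by the full population N = 160 gives P₁ = 0.4353.

0.4353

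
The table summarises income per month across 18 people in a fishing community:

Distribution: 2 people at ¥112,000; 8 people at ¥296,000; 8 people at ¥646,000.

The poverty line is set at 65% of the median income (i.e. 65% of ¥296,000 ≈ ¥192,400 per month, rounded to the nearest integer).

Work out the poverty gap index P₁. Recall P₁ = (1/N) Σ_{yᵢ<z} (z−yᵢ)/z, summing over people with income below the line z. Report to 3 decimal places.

0.046

Poor units: 2×¥112,000 (q = 2 of N = 18).
Normalized shortfalls: (192400−112000)/192400 = 0.4179 (×2).
Sum of shortfalls = 0.835759; P₁ averages over all N: 0.835759 / 18 = 0.046.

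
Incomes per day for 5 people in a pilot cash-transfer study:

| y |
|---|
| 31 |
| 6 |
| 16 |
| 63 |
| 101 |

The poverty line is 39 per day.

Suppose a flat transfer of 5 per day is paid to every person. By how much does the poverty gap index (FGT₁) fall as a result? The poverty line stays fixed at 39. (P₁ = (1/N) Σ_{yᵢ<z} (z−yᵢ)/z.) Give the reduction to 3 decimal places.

0.077

Before: below the line — 6, 16, 31; poverty gap index (FGT₁) = 0.32821.
After the 5 transfer: below the line — 11, 21, 36; poverty gap index (FGT₁) = 0.25128.
Reduction = 0.32821 − 0.25128 = 0.077.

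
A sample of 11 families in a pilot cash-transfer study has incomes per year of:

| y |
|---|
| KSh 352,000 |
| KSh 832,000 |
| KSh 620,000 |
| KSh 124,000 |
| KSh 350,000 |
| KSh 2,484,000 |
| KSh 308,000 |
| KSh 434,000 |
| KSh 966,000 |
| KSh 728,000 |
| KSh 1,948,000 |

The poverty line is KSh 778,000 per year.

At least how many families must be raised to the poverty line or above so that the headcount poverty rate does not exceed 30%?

4

7 of the 11 families are poor, so H = 7/11 = 0.636.
A headcount ratio of at most 30% allows at most ⌊0.30 × 11⌋ = 3 poor families.
So at least 7 − 3 = 4 must be lifted.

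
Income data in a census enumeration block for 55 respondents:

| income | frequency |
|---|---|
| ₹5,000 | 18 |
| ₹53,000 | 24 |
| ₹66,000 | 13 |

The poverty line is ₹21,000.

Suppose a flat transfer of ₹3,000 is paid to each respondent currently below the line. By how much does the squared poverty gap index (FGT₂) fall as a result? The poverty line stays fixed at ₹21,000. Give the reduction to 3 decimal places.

0.065

Before: below the line — 18×₹5,000; squared poverty gap index (FGT₂) = 0.18998.
After the ₹3,000 transfer: below the line — 18×₹8,000; squared poverty gap index (FGT₂) = 0.12542.
Reduction = 0.18998 − 0.12542 = 0.065.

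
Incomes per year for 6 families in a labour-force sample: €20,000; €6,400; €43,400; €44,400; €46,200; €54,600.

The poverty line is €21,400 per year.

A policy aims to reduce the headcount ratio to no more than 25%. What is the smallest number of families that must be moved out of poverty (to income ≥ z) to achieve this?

1

Currently q = 2 of N = 6 are below the line (H = 0.333).
A headcount ratio of at most 25% allows at most ⌊0.25 × 6⌋ = 1 poor families.
So at least 2 − 1 = 1 must be lifted.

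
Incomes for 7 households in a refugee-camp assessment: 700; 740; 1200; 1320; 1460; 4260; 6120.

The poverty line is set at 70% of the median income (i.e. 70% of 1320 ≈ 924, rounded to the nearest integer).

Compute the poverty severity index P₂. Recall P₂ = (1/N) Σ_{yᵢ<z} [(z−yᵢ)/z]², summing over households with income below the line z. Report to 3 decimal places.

0.014

Poor units: 700, 740 (q = 2 of N = 7).
Relative gaps: (924−700)/924 = 0.2424; (924−740)/924 = 0.1991.
Squared: 0.0588; 0.0397.
Sum = 0.098424; P₂ = 0.098424 / 7 = 0.014.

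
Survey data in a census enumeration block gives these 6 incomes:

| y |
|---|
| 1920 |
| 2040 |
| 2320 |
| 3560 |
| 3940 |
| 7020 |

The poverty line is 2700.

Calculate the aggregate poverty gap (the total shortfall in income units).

Poor units: 1920, 2040, 2320 (q = 3 of N = 6).
Individual gaps: 2700−1920 = 780; 2700−2040 = 660; 2700−2320 = 380.
Aggregate gap = 1820.

1820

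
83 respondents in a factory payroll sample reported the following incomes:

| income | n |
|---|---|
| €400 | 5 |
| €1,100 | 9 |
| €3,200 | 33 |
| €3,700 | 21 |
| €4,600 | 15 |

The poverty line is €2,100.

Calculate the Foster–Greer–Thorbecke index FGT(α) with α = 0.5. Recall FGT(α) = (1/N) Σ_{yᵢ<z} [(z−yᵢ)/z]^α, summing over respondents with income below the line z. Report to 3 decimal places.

0.129

Incomes under z: 5×€400, 9×€1,100 (q = 14 of N = 83).
Normalized shortfalls: (2100−400)/2100 = 0.8095 (×5); (2100−1100)/2100 = 0.4762 (×9).
Raised to α = 0.5: 0.89974 (×5); 0.69007 (×9).
Sum = 10.709267; FGT(0.5) = 10.709267 / 83 = 0.129.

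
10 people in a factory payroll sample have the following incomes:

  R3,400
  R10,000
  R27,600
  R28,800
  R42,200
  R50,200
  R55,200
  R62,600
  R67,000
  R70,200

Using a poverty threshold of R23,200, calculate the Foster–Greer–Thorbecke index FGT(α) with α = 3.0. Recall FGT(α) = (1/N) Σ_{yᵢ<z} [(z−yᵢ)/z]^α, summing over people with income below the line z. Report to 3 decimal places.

0.081

Poor units: R3,400, R10,000 (q = 2 of N = 10).
Shortfall ratios: (23200−3400)/23200 = 0.8534; (23200−10000)/23200 = 0.5690.
Raised to α = 3.0: 0.62163; 0.18419.
Sum = 0.805816; FGT(3.0) = 0.805816 / 10 = 0.081.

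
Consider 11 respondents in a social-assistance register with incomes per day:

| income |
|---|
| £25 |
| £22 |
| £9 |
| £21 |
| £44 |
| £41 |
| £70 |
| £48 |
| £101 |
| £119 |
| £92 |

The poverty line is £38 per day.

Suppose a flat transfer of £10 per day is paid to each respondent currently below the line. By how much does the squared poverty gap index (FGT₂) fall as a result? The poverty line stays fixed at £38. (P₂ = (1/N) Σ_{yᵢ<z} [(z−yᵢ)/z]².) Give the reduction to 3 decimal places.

Before: below the line — £9, £21, £22, £25; squared poverty gap index (FGT₂) = 0.09790.
After the £10 transfer: below the line — £19, £31, £32, £35; squared poverty gap index (FGT₂) = 0.02865.
Reduction = 0.09790 − 0.02865 = 0.069.

0.069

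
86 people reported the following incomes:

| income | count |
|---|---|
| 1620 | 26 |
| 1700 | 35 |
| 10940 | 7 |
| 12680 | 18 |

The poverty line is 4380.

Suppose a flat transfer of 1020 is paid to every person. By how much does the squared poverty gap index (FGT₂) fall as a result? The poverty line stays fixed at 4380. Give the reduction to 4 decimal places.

0.1662

Before: below the line — 26×1620, 35×1700; squared poverty gap index (FGT₂) = 0.272412.
After the 1020 transfer: below the line — 26×2640, 35×2720; squared poverty gap index (FGT₂) = 0.106169.
Reduction = 0.272412 − 0.106169 = 0.1662.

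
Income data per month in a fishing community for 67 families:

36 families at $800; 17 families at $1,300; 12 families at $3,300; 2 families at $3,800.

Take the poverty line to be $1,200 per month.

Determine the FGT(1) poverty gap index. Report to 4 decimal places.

0.1791

Below the line: 36×$800 (q = 36 of N = 67).
Gap ratios (z−y)/z: (1200−800)/1200 = 0.3333 (×36).
Sum of shortfalls = 12.000000; P₁ averages over all N: 12.000000 / 67 = 0.1791.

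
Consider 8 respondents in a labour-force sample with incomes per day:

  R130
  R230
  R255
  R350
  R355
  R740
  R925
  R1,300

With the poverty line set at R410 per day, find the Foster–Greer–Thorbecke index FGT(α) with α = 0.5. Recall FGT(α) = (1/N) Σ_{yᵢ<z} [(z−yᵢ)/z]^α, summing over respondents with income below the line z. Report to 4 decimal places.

0.3566

Poor units: R130, R230, R255, R350, R355 (q = 5 of N = 8).
Gap ratios (z−y)/z: (410−130)/410 = 0.6829; (410−230)/410 = 0.4390; (410−255)/410 = 0.3780; (410−350)/410 = 0.1463; (410−355)/410 = 0.1341.
Raised to α = 0.5: 0.82639; 0.66259; 0.61486; 0.38255; 0.36626.
Sum = 2.852646; FGT(0.5) = 2.852646 / 8 = 0.3566.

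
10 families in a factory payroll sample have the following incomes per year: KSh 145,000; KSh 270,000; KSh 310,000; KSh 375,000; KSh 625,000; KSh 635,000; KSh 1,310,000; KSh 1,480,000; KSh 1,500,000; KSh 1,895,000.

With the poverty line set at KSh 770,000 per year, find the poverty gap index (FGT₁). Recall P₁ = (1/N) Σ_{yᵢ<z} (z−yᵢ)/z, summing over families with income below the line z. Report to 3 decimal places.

0.294

Below z: KSh 145,000, KSh 270,000, KSh 310,000, KSh 375,000, KSh 625,000, KSh 635,000 (q = 6 of N = 10).
Normalized shortfalls: (770000−145000)/770000 = 0.8117; (770000−270000)/770000 = 0.6494; (770000−310000)/770000 = 0.5974; (770000−375000)/770000 = 0.5130; (770000−625000)/770000 = 0.1883; (770000−635000)/770000 = 0.1753.
Σ = 2.935065. Dividing by the full population N = 10 gives P₁ = 0.294.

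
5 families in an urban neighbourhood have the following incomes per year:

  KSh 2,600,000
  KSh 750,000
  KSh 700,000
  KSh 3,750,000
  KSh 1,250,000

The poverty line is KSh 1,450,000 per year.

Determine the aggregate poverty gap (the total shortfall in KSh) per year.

Poor units: KSh 700,000, KSh 750,000, KSh 1,250,000 (q = 3 of N = 5).
Individual gaps: 1450000−700000 = 750000; 1450000−750000 = 700000; 1450000−1250000 = 200000.
Aggregate gap = KSh 1,650,000.

KSh 1,650,000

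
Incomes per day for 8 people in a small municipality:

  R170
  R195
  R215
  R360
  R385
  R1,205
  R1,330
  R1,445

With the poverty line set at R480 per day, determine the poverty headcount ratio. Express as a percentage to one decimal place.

5 of the 8 people have income below R480.
H = 5/8 = 62.5%.

62.5%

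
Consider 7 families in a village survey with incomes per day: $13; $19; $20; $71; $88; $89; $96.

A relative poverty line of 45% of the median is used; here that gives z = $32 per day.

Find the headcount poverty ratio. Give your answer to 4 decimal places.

3 of the 7 families have income below $32.
H = 3/7 = 0.4286.

0.4286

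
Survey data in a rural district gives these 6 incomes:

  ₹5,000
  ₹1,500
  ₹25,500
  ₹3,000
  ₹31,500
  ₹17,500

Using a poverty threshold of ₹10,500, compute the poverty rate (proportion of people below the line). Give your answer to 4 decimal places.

3 of the 6 people have income below ₹10,500.
H = 3/6 = 0.5000.

0.5000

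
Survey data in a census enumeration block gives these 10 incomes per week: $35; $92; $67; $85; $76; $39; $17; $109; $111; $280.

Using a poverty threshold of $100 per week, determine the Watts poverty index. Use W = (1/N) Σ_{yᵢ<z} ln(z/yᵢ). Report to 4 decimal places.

0.4684

Below z: $17, $35, $39, $67, $76, $85, $92 (q = 7 of N = 10).
Log shortfalls: ln(100/17) = 1.7720; ln(100/35) = 1.0498; ln(100/39) = 0.9416; ln(100/67) = 0.4005; ln(100/76) = 0.2744; ln(100/85) = 0.1625; ln(100/92) = 0.0834.
W = 4.684202 / 10 = 0.4684.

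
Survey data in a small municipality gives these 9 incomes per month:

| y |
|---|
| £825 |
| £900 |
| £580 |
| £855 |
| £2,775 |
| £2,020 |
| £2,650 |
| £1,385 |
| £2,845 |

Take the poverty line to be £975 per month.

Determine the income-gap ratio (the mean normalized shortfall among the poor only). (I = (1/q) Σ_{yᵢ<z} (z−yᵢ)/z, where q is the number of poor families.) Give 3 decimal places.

0.190

Poor units: £580, £825, £855, £900 (q = 4 of N = 9).
Relative gaps: 0.4051, 0.1538, 0.1231, 0.0769; sum = 0.758974.
I averages over the q = 4 poor units only: 0.758974 / 4 = 0.190.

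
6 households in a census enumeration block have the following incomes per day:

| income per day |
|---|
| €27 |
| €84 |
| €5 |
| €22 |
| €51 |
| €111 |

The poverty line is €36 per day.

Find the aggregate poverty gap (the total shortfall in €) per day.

Incomes under z: €5, €22, €27 (q = 3 of N = 6).
Individual gaps: 36−5 = 31; 36−22 = 14; 36−27 = 9.
Aggregate gap = €54.

€54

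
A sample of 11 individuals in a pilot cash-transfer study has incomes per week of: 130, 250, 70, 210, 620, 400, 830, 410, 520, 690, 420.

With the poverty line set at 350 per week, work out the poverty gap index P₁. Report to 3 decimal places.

Poor units: 70, 130, 210, 250 (q = 4 of N = 11).
Normalized shortfalls: (350−70)/350 = 0.8000; (350−130)/350 = 0.6286; (350−210)/350 = 0.4000; (350−250)/350 = 0.2857.
Sum of shortfalls = 2.114286; P₁ averages over all N: 2.114286 / 11 = 0.192.

0.192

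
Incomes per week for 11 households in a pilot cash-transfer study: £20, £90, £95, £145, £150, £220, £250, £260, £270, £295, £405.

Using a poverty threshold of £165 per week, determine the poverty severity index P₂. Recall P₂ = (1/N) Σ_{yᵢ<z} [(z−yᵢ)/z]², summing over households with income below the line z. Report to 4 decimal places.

Incomes under z: £20, £90, £95, £145, £150 (q = 5 of N = 11).
Shortfall ratios: (165−20)/165 = 0.8788; (165−90)/165 = 0.4545; (165−95)/165 = 0.4242; (165−145)/165 = 0.1212; (165−150)/165 = 0.0909.
Squared: 0.7723; 0.2066; 0.1800; 0.0147; 0.0083.
Sum = 1.181818; P₂ = 1.181818 / 11 = 0.1074.

0.1074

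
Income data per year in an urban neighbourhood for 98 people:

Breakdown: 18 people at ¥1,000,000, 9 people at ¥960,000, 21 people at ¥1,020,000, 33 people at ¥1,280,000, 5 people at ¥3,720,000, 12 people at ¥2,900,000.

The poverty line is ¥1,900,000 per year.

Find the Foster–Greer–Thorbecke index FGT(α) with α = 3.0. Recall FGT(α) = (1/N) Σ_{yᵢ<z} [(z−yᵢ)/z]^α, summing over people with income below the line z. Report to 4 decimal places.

0.0636

Poor units: 9×¥960,000, 18×¥1,000,000, 21×¥1,020,000, 33×¥1,280,000 (q = 81 of N = 98).
Gap ratios (z−y)/z: (1900000−960000)/1900000 = 0.4947 (×9); (1900000−1000000)/1900000 = 0.4737 (×18); (1900000−1020000)/1900000 = 0.4632 (×21); (1900000−1280000)/1900000 = 0.3263 (×33).
Raised to α = 3.0: 0.12109 (×9); 0.10628 (×18); 0.09935 (×21); 0.03475 (×33).
Sum = 6.236039; FGT(3.0) = 6.236039 / 98 = 0.0636.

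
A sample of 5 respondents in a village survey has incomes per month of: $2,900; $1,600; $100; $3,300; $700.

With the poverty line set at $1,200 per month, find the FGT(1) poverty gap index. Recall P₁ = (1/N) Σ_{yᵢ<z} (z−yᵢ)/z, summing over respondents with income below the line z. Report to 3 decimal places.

Below z: $100, $700 (q = 2 of N = 5).
Normalized shortfalls: (1200−100)/1200 = 0.9167; (1200−700)/1200 = 0.4167.
Σ = 1.333333. Dividing by the full population N = 5 gives P₁ = 0.267.

0.267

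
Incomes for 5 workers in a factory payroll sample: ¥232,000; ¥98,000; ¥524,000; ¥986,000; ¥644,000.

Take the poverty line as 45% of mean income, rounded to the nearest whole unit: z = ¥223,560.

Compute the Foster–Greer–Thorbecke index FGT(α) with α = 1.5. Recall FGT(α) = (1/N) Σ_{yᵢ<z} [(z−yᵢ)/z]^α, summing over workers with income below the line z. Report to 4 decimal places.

0.0842

Below the line: ¥98,000 (q = 1 of N = 5).
Shortfall ratios: (223560−98000)/223560 = 0.5616.
Raised to α = 1.5: 0.42091.
Sum = 0.420907; FGT(1.5) = 0.420907 / 5 = 0.0842.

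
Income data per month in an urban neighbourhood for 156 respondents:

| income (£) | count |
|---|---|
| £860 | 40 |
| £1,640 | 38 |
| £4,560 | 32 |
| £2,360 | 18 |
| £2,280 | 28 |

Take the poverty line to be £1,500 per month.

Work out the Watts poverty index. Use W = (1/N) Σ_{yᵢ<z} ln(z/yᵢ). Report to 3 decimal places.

0.143

Incomes under z: 40×£860 (q = 40 of N = 156).
Log gaps: ln(1500/860) = 0.5563 (×40).
W = 22.251520 / 156 = 0.143.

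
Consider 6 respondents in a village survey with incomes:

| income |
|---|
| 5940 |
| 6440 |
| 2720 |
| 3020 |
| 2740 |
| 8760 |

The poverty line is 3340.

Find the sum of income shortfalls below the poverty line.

Below the line: 2720, 2740, 3020 (q = 3 of N = 6).
Individual gaps: 3340−2720 = 620; 3340−2740 = 600; 3340−3020 = 320.
Aggregate gap = 1540.

1540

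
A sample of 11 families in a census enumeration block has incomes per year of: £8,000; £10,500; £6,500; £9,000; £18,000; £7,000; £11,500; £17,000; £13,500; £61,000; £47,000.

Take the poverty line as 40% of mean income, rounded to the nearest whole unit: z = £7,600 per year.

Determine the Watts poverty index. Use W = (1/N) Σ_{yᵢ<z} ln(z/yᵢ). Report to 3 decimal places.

0.022

Below the line: £6,500, £7,000 (q = 2 of N = 11).
Log gaps: ln(7600/6500) = 0.1563; ln(7600/7000) = 0.0822.
W = 0.238584 / 11 = 0.022.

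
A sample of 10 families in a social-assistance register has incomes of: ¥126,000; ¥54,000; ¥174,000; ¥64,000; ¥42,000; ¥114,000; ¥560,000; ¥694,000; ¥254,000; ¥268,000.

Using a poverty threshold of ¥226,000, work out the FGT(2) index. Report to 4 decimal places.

Below z: ¥42,000, ¥54,000, ¥64,000, ¥114,000, ¥126,000, ¥174,000 (q = 6 of N = 10).
Gap ratios (z−y)/z: (226000−42000)/226000 = 0.8142; (226000−54000)/226000 = 0.7611; (226000−64000)/226000 = 0.7168; (226000−114000)/226000 = 0.4956; (226000−126000)/226000 = 0.4425; (226000−174000)/226000 = 0.2301.
Squared: 0.6629; 0.5792; 0.5138; 0.2456; 0.1958; 0.0529.
Sum = 2.250215; P₂ = 2.250215 / 10 = 0.2250.

0.2250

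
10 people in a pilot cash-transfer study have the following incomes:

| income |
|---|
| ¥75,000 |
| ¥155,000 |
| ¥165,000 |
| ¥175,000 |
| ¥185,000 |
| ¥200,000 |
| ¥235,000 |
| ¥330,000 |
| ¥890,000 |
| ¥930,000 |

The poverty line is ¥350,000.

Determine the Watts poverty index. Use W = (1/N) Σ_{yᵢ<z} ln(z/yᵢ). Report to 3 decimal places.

Below the line: ¥75,000, ¥155,000, ¥165,000, ¥175,000, ¥185,000, ¥200,000, ¥235,000, ¥330,000 (q = 8 of N = 10).
ln(z/y) terms: ln(350000/75000) = 1.5404; ln(350000/155000) = 0.8145; ln(350000/165000) = 0.7520; ln(350000/175000) = 0.6931; ln(350000/185000) = 0.6376; ln(350000/200000) = 0.5596; ln(350000/235000) = 0.3983; ln(350000/330000) = 0.0588.
W = 5.454469 / 10 = 0.545.

0.545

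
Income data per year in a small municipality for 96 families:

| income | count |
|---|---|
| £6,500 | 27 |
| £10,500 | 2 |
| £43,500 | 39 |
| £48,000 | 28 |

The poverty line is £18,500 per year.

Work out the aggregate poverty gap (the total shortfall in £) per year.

£340,000

Poor units: 27×£6,500, 2×£10,500 (q = 29 of N = 96).
Individual gaps: 27×(18500−6500) = 324000; 2×(18500−10500) = 16000.
Aggregate gap = £340,000.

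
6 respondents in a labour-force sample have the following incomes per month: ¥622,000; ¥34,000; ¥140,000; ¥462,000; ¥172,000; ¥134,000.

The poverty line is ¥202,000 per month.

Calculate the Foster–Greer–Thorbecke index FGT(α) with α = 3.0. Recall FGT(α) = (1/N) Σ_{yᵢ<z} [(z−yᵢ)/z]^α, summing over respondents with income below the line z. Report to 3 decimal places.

0.108

Poor units: ¥34,000, ¥134,000, ¥140,000, ¥172,000 (q = 4 of N = 6).
Relative gaps: (202000−34000)/202000 = 0.8317; (202000−134000)/202000 = 0.3366; (202000−140000)/202000 = 0.3069; (202000−172000)/202000 = 0.1485.
Raised to α = 3.0: 0.57527; 0.03815; 0.02891; 0.00328.
Sum = 0.645611; FGT(3.0) = 0.645611 / 6 = 0.108.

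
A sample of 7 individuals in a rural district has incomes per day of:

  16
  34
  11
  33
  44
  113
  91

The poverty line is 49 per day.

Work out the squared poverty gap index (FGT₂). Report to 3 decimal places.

0.181

Below z: 11, 16, 33, 34, 44 (q = 5 of N = 7).
Relative gaps: (49−11)/49 = 0.7755; (49−16)/49 = 0.6735; (49−33)/49 = 0.3265; (49−34)/49 = 0.3061; (49−44)/49 = 0.1020.
Squared: 0.6014; 0.4536; 0.1066; 0.0937; 0.0104.
Sum = 1.265723; P₂ = 1.265723 / 7 = 0.181.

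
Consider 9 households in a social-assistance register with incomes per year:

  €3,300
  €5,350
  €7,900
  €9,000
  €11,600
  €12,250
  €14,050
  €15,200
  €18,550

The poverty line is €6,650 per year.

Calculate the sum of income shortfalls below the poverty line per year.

Incomes under z: €3,300, €5,350 (q = 2 of N = 9).
Individual gaps: 6650−3300 = 3350; 6650−5350 = 1300.
Aggregate gap = €4,650.

€4,650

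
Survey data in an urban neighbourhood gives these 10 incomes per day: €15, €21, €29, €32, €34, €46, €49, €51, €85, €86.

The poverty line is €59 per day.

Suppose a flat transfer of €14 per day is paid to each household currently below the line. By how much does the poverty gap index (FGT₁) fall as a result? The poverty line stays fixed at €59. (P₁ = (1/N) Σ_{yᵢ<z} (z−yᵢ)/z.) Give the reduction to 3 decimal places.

0.171

Before: below the line — €15, €21, €29, €32, €34, €46, €49, €51; poverty gap index (FGT₁) = 0.33051.
After the €14 transfer: below the line — €29, €35, €43, €46, €48; poverty gap index (FGT₁) = 0.15932.
Reduction = 0.33051 − 0.15932 = 0.171.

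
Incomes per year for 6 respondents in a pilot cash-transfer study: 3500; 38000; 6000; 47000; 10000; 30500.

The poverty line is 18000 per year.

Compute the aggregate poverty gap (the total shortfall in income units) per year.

Below z: 3500, 6000, 10000 (q = 3 of N = 6).
Individual gaps: 18000−3500 = 14500; 18000−6000 = 12000; 18000−10000 = 8000.
Aggregate gap = 34500.

34500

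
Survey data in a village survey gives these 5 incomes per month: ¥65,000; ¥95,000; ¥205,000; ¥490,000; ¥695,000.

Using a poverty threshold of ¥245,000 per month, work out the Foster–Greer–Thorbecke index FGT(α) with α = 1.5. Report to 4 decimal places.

Below the line: ¥65,000, ¥95,000, ¥205,000 (q = 3 of N = 5).
Gap ratios (z−y)/z: (245000−65000)/245000 = 0.7347; (245000−95000)/245000 = 0.6122; (245000−205000)/245000 = 0.1633.
Raised to α = 1.5: 0.62974; 0.47906; 0.06597.
Sum = 1.174764; FGT(1.5) = 1.174764 / 5 = 0.2350.

0.2350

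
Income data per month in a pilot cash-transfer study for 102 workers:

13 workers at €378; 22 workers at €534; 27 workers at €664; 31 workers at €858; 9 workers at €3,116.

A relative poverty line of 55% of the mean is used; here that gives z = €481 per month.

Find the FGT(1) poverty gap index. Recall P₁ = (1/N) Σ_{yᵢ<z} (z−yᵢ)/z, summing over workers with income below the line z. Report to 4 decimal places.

0.0273

Below z: 13×€378 (q = 13 of N = 102).
Relative gaps: (481−378)/481 = 0.2141 (×13).
Σ = 2.783784. Dividing by the full population N = 102 gives P₁ = 0.0273.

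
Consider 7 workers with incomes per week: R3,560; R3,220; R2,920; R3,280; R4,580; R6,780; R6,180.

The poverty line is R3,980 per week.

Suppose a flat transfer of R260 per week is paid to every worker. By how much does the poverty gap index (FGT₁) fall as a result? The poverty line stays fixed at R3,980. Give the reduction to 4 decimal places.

0.0373

Before: below the line — R2,920, R3,220, R3,280, R3,560; poverty gap index (FGT₁) = 0.105528.
After the R260 transfer: below the line — R3,180, R3,480, R3,540, R3,820; poverty gap index (FGT₁) = 0.068198.
Reduction = 0.105528 − 0.068198 = 0.0373.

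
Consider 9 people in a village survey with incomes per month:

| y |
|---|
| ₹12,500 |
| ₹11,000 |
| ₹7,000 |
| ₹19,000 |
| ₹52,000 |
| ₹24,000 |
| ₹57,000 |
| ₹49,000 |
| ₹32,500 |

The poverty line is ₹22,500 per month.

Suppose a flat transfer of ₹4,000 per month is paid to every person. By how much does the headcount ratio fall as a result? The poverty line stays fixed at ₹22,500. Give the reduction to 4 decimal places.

0.1111

Before: below the line — ₹7,000, ₹11,000, ₹12,500, ₹19,000; headcount ratio = 0.444444.
After the ₹4,000 transfer: below the line — ₹11,000, ₹15,000, ₹16,500; headcount ratio = 0.333333.
Reduction = 0.444444 − 0.333333 = 0.1111.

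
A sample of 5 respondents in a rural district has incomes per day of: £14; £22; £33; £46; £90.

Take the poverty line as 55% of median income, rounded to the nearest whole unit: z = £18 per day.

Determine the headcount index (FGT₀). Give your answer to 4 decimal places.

0.2000

1 of the 5 respondents have income below £18.
H = 1/5 = 0.2000.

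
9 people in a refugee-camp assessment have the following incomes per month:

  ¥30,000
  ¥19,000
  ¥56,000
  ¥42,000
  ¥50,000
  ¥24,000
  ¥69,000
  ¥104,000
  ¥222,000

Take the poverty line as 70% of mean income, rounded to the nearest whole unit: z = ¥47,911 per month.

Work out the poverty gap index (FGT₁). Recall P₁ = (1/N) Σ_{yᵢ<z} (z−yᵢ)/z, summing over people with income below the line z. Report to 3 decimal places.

Below z: ¥19,000, ¥24,000, ¥30,000, ¥42,000 (q = 4 of N = 9).
Shortfall ratios: (47911−19000)/47911 = 0.6034; (47911−24000)/47911 = 0.4991; (47911−30000)/47911 = 0.3738; (47911−42000)/47911 = 0.1234.
Sum of shortfalls = 1.599716; P₁ averages over all N: 1.599716 / 9 = 0.178.

0.178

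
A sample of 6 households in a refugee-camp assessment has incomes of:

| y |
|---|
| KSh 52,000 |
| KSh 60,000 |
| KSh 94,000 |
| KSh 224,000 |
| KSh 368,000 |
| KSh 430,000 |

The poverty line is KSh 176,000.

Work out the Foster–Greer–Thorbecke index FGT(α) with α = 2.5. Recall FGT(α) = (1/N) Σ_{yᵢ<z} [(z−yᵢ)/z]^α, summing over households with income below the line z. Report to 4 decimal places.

0.1529

Below z: KSh 52,000, KSh 60,000, KSh 94,000 (q = 3 of N = 6).
Gap ratios (z−y)/z: (176000−52000)/176000 = 0.7045; (176000−60000)/176000 = 0.6591; (176000−94000)/176000 = 0.4659.
Raised to α = 2.5: 0.41665; 0.35267; 0.14817.
Sum = 0.917484; FGT(2.5) = 0.917484 / 6 = 0.1529.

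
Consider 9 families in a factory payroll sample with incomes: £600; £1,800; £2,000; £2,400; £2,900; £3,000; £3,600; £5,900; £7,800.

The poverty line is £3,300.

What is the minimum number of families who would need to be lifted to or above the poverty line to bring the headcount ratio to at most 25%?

4

6 of the 9 families are poor, so H = 6/9 = 0.667.
A headcount ratio of at most 25% allows at most ⌊0.25 × 9⌋ = 2 poor families.
So at least 6 − 2 = 4 must be lifted.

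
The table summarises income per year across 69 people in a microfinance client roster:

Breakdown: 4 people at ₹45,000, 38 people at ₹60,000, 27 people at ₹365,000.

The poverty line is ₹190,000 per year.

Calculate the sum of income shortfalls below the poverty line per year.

Below z: 4×₹45,000, 38×₹60,000 (q = 42 of N = 69).
Individual gaps: 4×(190000−45000) = 580000; 38×(190000−60000) = 4940000.
Aggregate gap = ₹5,520,000.

₹5,520,000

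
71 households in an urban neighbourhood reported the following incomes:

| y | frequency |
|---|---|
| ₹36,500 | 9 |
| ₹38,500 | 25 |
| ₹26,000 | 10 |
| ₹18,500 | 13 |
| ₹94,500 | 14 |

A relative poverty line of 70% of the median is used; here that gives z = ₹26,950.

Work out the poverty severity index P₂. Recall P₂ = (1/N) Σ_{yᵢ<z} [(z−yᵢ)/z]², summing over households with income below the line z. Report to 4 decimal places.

Below the line: 13×₹18,500, 10×₹26,000 (q = 23 of N = 71).
Normalized shortfalls: (26950−18500)/26950 = 0.3135 (×13); (26950−26000)/26950 = 0.0353 (×10).
Squared: 0.0983 (×13); 0.0012 (×10).
Sum = 1.290451; P₂ = 1.290451 / 71 = 0.0182.

0.0182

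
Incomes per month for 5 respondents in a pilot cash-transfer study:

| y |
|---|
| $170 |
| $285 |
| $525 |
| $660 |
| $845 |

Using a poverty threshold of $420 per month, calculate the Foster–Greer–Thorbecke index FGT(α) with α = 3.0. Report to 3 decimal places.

0.049

Below the line: $170, $285 (q = 2 of N = 5).
Shortfall ratios: (420−170)/420 = 0.5952; (420−285)/420 = 0.3214.
Raised to α = 3.0: 0.21090; 0.03321.
Sum = 0.244107; FGT(3.0) = 0.244107 / 5 = 0.049.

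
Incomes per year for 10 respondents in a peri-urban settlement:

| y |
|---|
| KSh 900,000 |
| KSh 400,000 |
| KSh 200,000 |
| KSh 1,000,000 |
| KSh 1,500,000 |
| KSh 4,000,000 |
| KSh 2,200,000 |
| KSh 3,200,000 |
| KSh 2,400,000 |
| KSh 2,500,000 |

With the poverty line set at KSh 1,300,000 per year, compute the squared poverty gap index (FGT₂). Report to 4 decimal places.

Poor units: KSh 200,000, KSh 400,000, KSh 900,000, KSh 1,000,000 (q = 4 of N = 10).
Relative gaps: (1300000−200000)/1300000 = 0.8462; (1300000−400000)/1300000 = 0.6923; (1300000−900000)/1300000 = 0.3077; (1300000−1000000)/1300000 = 0.2308.
Squared: 0.7160; 0.4793; 0.0947; 0.0533.
Sum = 1.343195; P₂ = 1.343195 / 10 = 0.1343.

0.1343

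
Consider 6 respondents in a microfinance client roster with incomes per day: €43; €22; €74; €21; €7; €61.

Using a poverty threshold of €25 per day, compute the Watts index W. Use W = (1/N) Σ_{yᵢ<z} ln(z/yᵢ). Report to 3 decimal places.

Poor units: €7, €21, €22 (q = 3 of N = 6).
Log gaps: ln(25/7) = 1.2730; ln(25/21) = 0.1744; ln(25/22) = 0.1278.
W = 1.575152 / 6 = 0.263.

0.263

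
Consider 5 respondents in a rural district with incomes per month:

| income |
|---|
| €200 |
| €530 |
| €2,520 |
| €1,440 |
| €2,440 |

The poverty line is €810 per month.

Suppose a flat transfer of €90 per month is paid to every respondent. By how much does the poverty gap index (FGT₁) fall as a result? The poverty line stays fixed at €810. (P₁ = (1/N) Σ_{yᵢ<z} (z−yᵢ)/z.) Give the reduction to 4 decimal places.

0.0444

Before: below the line — €200, €530; poverty gap index (FGT₁) = 0.219753.
After the €90 transfer: below the line — €290, €620; poverty gap index (FGT₁) = 0.175309.
Reduction = 0.219753 − 0.175309 = 0.0444.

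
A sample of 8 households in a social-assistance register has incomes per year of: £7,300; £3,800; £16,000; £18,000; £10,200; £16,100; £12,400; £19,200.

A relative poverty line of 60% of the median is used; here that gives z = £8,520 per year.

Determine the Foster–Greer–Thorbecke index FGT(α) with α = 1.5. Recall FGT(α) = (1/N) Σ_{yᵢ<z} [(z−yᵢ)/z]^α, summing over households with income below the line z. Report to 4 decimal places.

0.0583

Below the line: £3,800, £7,300 (q = 2 of N = 8).
Relative gaps: (8520−3800)/8520 = 0.5540; (8520−7300)/8520 = 0.1432.
Raised to α = 1.5: 0.41234; 0.05419.
Sum = 0.466523; FGT(1.5) = 0.466523 / 8 = 0.0583.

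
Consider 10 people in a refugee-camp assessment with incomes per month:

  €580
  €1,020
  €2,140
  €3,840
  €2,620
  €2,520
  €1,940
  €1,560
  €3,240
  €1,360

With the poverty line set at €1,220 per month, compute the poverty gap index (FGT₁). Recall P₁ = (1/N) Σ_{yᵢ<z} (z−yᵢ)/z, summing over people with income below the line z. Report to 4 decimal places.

Poor units: €580, €1,020 (q = 2 of N = 10).
Relative gaps: (1220−580)/1220 = 0.5246; (1220−1020)/1220 = 0.1639.
Σ = 0.688525. Dividing by the full population N = 10 gives P₁ = 0.0689.

0.0689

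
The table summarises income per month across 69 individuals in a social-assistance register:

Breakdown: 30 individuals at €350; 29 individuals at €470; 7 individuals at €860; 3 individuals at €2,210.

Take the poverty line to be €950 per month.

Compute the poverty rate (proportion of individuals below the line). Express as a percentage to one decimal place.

66 of the 69 individuals have income below €950.
H = 66/69 = 95.7%.

95.7%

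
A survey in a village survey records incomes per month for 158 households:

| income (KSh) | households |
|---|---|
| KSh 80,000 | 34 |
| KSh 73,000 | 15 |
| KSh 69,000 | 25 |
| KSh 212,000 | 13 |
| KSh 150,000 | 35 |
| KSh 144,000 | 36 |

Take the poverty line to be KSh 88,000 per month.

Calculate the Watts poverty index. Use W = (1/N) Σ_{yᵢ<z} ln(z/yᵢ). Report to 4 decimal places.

Poor units: 25×KSh 69,000, 15×KSh 73,000, 34×KSh 80,000 (q = 74 of N = 158).
ln(z/y) terms: ln(88000/69000) = 0.2432 (×25); ln(88000/73000) = 0.1869 (×15); ln(88000/80000) = 0.0953 (×34).
W = 12.124464 / 158 = 0.0767.

0.0767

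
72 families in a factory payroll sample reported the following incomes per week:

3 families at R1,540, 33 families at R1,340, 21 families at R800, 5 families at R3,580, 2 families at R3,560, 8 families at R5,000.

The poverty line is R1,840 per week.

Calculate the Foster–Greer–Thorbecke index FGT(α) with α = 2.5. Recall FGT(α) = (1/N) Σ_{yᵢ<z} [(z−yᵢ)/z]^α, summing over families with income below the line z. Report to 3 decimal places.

Poor units: 21×R800, 33×R1,340, 3×R1,540 (q = 57 of N = 72).
Relative gaps: (1840−800)/1840 = 0.5652 (×21); (1840−1340)/1840 = 0.2717 (×33); (1840−1540)/1840 = 0.1630 (×3).
Raised to α = 2.5: 0.24018 (×21); 0.03849 (×33); 0.01073 (×3).
Sum = 6.346270; FGT(2.5) = 6.346270 / 72 = 0.088.

0.088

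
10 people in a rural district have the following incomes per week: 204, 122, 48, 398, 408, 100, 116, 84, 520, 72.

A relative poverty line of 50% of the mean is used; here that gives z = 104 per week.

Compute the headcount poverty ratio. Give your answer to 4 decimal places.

4 of the 10 people have income below 104.
H = 4/10 = 0.4000.

0.4000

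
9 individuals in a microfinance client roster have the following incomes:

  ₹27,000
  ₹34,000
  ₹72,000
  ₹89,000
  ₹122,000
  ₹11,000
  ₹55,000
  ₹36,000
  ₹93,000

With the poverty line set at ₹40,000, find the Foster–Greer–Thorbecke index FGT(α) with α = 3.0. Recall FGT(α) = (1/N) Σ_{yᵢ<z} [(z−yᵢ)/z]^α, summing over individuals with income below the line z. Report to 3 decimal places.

0.047

Below z: ₹11,000, ₹27,000, ₹34,000, ₹36,000 (q = 4 of N = 9).
Normalized shortfalls: (40000−11000)/40000 = 0.7250; (40000−27000)/40000 = 0.3250; (40000−34000)/40000 = 0.1500; (40000−36000)/40000 = 0.1000.
Raised to α = 3.0: 0.38108; 0.03433; 0.00337; 0.00100.
Sum = 0.419781; FGT(3.0) = 0.419781 / 9 = 0.047.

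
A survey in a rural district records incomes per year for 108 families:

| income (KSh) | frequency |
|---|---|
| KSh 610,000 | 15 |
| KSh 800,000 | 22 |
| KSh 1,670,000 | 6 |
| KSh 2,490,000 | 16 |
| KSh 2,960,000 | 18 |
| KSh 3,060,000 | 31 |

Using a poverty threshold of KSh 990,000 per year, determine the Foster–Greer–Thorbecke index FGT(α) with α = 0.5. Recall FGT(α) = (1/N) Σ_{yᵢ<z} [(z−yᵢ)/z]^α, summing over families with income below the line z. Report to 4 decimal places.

Below the line: 15×KSh 610,000, 22×KSh 800,000 (q = 37 of N = 108).
Gap ratios (z−y)/z: (990000−610000)/990000 = 0.3838 (×15); (990000−800000)/990000 = 0.1919 (×22).
Raised to α = 0.5: 0.61955 (×15); 0.43809 (×22).
Sum = 18.931092; FGT(0.5) = 18.931092 / 108 = 0.1753.

0.1753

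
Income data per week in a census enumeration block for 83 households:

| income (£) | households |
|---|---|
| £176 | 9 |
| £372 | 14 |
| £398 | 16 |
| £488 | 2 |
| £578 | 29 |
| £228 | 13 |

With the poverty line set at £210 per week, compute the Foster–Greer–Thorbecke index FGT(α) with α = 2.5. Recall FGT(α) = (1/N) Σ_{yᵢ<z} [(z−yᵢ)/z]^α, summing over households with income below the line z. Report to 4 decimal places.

0.0011

Poor units: 9×£176 (q = 9 of N = 83).
Shortfall ratios: (210−176)/210 = 0.1619 (×9).
Raised to α = 2.5: 0.01055 (×9).
Sum = 0.094927; FGT(2.5) = 0.094927 / 83 = 0.0011.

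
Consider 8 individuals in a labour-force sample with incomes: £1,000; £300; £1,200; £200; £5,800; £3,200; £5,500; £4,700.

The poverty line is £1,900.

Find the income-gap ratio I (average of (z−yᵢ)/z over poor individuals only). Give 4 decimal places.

0.6447

Incomes under z: £200, £300, £1,000, £1,200 (q = 4 of N = 8).
Shortfall ratios (z−y)/z: 0.8947, 0.8421, 0.4737, 0.3684; sum = 2.578947.
I averages over the q = 4 poor units only: 2.578947 / 4 = 0.6447.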